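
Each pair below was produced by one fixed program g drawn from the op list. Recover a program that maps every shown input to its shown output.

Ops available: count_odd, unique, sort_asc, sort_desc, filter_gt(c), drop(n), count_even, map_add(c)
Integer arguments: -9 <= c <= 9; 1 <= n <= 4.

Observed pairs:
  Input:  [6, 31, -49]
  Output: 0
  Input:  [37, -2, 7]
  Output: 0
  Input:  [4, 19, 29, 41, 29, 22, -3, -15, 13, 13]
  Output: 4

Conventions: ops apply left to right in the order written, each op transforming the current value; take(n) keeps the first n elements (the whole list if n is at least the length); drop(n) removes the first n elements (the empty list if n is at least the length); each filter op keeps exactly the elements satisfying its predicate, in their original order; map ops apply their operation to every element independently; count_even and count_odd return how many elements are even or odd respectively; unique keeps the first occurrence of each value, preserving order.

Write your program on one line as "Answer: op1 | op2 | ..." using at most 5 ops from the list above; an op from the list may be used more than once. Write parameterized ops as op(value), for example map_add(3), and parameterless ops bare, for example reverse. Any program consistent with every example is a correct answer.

drop(1) | drop(4) | map_add(-7) | count_even

Check, running the answer program on each example:
  [6, 31, -49] -> [31, -49] -> [] -> [] -> 0
  [37, -2, 7] -> [-2, 7] -> [] -> [] -> 0
  [4, 19, 29, 41, 29, 22, -3, -15, 13, 13] -> [19, 29, 41, 29, 22, -3, -15, 13, 13] -> [22, -3, -15, 13, 13] -> [15, -10, -22, 6, 6] -> 4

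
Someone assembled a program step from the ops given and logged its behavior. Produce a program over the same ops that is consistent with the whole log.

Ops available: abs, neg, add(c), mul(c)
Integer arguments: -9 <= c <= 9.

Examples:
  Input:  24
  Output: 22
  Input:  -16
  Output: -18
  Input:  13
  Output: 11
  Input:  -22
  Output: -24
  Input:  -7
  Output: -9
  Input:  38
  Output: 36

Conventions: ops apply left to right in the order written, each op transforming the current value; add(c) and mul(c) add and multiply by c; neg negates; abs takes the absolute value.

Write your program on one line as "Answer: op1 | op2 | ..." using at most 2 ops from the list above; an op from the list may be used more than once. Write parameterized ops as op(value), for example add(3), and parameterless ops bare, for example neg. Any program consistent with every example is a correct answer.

add(1) | add(-3)

Check, running the answer program on each example:
  24 -> 25 -> 22
  -16 -> -15 -> -18
  13 -> 14 -> 11
  -22 -> -21 -> -24
  -7 -> -6 -> -9
  38 -> 39 -> 36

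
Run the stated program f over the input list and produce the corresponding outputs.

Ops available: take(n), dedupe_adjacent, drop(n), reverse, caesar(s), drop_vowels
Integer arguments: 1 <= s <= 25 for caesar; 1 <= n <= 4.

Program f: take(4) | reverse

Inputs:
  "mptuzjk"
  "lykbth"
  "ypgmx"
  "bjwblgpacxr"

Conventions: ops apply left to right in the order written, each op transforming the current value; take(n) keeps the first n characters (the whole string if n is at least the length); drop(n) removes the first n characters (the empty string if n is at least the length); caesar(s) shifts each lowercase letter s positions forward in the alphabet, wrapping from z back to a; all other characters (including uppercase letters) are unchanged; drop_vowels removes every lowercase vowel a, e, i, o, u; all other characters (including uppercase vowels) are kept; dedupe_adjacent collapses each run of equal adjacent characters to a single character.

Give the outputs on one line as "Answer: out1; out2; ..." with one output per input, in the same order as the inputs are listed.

Execution, op by op:
  "mptuzjk" -> "mptu" -> "utpm"
  "lykbth" -> "lykb" -> "bkyl"
  "ypgmx" -> "ypgm" -> "mgpy"
  "bjwblgpacxr" -> "bjwb" -> "bwjb"

"utpm"; "bkyl"; "mgpy"; "bwjb"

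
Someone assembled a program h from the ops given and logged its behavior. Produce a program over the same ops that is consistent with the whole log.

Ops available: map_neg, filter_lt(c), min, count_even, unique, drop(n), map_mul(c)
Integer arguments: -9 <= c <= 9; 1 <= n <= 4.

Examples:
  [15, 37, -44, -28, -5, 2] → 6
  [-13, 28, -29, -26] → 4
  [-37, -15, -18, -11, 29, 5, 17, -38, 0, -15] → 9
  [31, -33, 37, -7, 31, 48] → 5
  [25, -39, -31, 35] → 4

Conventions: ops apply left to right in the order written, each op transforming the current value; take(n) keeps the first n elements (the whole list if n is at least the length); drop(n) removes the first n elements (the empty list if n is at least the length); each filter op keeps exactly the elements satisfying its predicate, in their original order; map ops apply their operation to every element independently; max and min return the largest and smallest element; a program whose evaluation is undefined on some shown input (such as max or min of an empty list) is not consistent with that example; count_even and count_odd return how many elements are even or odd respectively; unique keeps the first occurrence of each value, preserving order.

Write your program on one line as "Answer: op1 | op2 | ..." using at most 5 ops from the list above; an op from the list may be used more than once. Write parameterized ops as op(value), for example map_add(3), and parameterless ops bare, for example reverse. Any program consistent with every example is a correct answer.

map_mul(-3) | map_mul(6) | map_mul(-3) | unique | count_even

Check, running the answer program on each example:
  [15, 37, -44, -28, -5, 2] -> [-45, -111, 132, 84, 15, -6] -> [-270, -666, 792, 504, 90, -36] -> [810, 1998, -2376, -1512, -270, 108] -> [810, 1998, -2376, -1512, -270, 108] -> 6
  [-13, 28, -29, -26] -> [39, -84, 87, 78] -> [234, -504, 522, 468] -> [-702, 1512, -1566, -1404] -> [-702, 1512, -1566, -1404] -> 4
  [-37, -15, -18, -11, 29, 5, 17, -38, 0, -15] -> [111, 45, 54, 33, -87, -15, -51, 114, 0, 45] -> [666, 270, 324, 198, -522, -90, -306, 684, 0, 270] -> [-1998, -810, -972, -594, 1566, 270, 918, -2052, 0, -810] -> [-1998, -810, -972, -594, 1566, 270, 918, -2052, 0] -> 9
  [31, -33, 37, -7, 31, 48] -> [-93, 99, -111, 21, -93, -144] -> [-558, 594, -666, 126, -558, -864] -> [1674, -1782, 1998, -378, 1674, 2592] -> [1674, -1782, 1998, -378, 2592] -> 5
  [25, -39, -31, 35] -> [-75, 117, 93, -105] -> [-450, 702, 558, -630] -> [1350, -2106, -1674, 1890] -> [1350, -2106, -1674, 1890] -> 4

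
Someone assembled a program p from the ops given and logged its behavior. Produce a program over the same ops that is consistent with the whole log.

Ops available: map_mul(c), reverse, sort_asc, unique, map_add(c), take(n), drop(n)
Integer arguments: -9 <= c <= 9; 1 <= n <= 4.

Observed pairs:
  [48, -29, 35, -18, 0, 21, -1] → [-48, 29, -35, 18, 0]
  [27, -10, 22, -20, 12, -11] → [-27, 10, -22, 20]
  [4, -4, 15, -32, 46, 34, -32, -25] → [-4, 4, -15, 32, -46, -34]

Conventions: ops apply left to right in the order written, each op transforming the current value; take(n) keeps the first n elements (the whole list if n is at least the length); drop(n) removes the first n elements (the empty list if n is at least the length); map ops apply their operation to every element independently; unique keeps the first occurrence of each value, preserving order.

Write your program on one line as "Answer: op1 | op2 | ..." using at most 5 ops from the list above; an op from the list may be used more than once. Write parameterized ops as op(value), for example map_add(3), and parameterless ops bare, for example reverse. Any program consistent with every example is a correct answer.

reverse | drop(2) | map_mul(-1) | reverse

Check, running the answer program on each example:
  [48, -29, 35, -18, 0, 21, -1] -> [-1, 21, 0, -18, 35, -29, 48] -> [0, -18, 35, -29, 48] -> [0, 18, -35, 29, -48] -> [-48, 29, -35, 18, 0]
  [27, -10, 22, -20, 12, -11] -> [-11, 12, -20, 22, -10, 27] -> [-20, 22, -10, 27] -> [20, -22, 10, -27] -> [-27, 10, -22, 20]
  [4, -4, 15, -32, 46, 34, -32, -25] -> [-25, -32, 34, 46, -32, 15, -4, 4] -> [34, 46, -32, 15, -4, 4] -> [-34, -46, 32, -15, 4, -4] -> [-4, 4, -15, 32, -46, -34]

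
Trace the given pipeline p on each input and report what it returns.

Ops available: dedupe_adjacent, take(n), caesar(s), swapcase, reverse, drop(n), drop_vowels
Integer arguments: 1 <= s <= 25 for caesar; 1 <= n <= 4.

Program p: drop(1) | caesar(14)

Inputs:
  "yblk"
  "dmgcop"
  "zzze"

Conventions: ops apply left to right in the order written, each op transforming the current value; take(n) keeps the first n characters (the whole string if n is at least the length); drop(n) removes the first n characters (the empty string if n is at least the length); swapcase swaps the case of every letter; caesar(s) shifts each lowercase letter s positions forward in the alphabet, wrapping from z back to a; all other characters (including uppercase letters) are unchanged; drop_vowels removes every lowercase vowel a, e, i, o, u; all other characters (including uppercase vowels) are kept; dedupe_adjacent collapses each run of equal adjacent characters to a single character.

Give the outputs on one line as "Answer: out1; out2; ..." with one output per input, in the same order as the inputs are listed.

Execution, op by op:
  "yblk" -> "blk" -> "pzy"
  "dmgcop" -> "mgcop" -> "auqcd"
  "zzze" -> "zze" -> "nns"

"pzy"; "auqcd"; "nns"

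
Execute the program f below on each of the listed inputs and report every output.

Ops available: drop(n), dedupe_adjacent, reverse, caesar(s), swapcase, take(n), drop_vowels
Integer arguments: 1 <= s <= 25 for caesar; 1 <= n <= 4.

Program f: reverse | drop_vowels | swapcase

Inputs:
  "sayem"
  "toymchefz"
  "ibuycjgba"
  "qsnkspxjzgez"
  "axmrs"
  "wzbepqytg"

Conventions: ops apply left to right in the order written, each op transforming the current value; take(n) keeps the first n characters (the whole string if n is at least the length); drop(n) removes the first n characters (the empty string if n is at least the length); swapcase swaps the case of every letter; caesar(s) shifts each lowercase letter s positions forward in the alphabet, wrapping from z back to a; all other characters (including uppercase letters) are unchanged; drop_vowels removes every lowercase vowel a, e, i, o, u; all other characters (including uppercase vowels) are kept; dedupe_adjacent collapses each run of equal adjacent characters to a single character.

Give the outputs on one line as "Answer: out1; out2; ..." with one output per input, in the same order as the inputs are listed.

Execution, op by op:
  "sayem" -> "meyas" -> "mys" -> "MYS"
  "toymchefz" -> "zfehcmyot" -> "zfhcmyt" -> "ZFHCMYT"
  "ibuycjgba" -> "abgjcyubi" -> "bgjcyb" -> "BGJCYB"
  "qsnkspxjzgez" -> "zegzjxpsknsq" -> "zgzjxpsknsq" -> "ZGZJXPSKNSQ"
  "axmrs" -> "srmxa" -> "srmx" -> "SRMX"
  "wzbepqytg" -> "gtyqpebzw" -> "gtyqpbzw" -> "GTYQPBZW"

"MYS"; "ZFHCMYT"; "BGJCYB"; "ZGZJXPSKNSQ"; "SRMX"; "GTYQPBZW"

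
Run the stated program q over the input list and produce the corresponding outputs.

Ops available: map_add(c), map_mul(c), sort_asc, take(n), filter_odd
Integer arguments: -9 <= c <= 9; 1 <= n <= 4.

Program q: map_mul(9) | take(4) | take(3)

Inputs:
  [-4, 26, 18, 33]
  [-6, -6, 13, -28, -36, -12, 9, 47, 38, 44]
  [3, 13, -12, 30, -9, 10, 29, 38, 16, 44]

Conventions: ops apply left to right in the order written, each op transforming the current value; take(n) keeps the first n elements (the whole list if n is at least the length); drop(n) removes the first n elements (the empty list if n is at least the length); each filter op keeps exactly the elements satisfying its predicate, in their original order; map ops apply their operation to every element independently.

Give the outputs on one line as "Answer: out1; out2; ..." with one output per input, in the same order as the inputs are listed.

Execution, op by op:
  [-4, 26, 18, 33] -> [-36, 234, 162, 297] -> [-36, 234, 162, 297] -> [-36, 234, 162]
  [-6, -6, 13, -28, -36, -12, 9, 47, 38, 44] -> [-54, -54, 117, -252, -324, -108, 81, 423, 342, 396] -> [-54, -54, 117, -252] -> [-54, -54, 117]
  [3, 13, -12, 30, -9, 10, 29, 38, 16, 44] -> [27, 117, -108, 270, -81, 90, 261, 342, 144, 396] -> [27, 117, -108, 270] -> [27, 117, -108]

[-36, 234, 162]; [-54, -54, 117]; [27, 117, -108]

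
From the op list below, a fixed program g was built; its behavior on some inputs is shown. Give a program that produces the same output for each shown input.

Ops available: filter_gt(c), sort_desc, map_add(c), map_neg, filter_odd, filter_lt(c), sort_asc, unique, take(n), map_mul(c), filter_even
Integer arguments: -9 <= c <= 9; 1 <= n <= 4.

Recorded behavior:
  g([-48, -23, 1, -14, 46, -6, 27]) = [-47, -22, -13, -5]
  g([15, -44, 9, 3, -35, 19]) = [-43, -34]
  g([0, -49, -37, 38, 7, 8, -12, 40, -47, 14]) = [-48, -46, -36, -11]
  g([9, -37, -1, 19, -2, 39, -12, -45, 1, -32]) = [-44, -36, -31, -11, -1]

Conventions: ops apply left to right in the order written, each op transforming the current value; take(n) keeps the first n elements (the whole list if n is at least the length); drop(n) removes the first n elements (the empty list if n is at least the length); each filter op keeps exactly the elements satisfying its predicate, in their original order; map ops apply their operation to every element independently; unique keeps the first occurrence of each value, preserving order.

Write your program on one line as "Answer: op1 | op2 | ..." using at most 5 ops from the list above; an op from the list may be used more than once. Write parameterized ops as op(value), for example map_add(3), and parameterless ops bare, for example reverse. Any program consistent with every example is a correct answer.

map_add(1) | filter_lt(1) | filter_lt(0) | sort_asc

Check, running the answer program on each example:
  [-48, -23, 1, -14, 46, -6, 27] -> [-47, -22, 2, -13, 47, -5, 28] -> [-47, -22, -13, -5] -> [-47, -22, -13, -5] -> [-47, -22, -13, -5]
  [15, -44, 9, 3, -35, 19] -> [16, -43, 10, 4, -34, 20] -> [-43, -34] -> [-43, -34] -> [-43, -34]
  [0, -49, -37, 38, 7, 8, -12, 40, -47, 14] -> [1, -48, -36, 39, 8, 9, -11, 41, -46, 15] -> [-48, -36, -11, -46] -> [-48, -36, -11, -46] -> [-48, -46, -36, -11]
  [9, -37, -1, 19, -2, 39, -12, -45, 1, -32] -> [10, -36, 0, 20, -1, 40, -11, -44, 2, -31] -> [-36, 0, -1, -11, -44, -31] -> [-36, -1, -11, -44, -31] -> [-44, -36, -31, -11, -1]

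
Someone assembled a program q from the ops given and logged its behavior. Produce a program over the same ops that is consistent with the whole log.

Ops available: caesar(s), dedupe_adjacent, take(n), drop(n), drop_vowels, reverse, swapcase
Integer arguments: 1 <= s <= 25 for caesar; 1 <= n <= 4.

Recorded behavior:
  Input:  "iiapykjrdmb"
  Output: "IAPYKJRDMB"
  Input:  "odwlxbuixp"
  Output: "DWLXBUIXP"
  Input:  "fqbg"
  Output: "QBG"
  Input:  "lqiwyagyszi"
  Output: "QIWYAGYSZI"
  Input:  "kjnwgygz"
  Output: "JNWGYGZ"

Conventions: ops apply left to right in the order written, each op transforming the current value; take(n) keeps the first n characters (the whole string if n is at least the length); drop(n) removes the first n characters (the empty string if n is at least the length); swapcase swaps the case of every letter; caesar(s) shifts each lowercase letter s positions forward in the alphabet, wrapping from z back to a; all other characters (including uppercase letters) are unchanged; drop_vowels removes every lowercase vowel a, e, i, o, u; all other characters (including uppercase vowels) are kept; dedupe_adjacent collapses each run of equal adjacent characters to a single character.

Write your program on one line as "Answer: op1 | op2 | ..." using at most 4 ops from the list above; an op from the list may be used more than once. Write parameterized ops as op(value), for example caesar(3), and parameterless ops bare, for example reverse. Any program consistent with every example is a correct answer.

drop(1) | reverse | swapcase | reverse

Check, running the answer program on each example:
  "iiapykjrdmb" -> "iapykjrdmb" -> "bmdrjkypai" -> "BMDRJKYPAI" -> "IAPYKJRDMB"
  "odwlxbuixp" -> "dwlxbuixp" -> "pxiubxlwd" -> "PXIUBXLWD" -> "DWLXBUIXP"
  "fqbg" -> "qbg" -> "gbq" -> "GBQ" -> "QBG"
  "lqiwyagyszi" -> "qiwyagyszi" -> "izsygaywiq" -> "IZSYGAYWIQ" -> "QIWYAGYSZI"
  "kjnwgygz" -> "jnwgygz" -> "zgygwnj" -> "ZGYGWNJ" -> "JNWGYGZ"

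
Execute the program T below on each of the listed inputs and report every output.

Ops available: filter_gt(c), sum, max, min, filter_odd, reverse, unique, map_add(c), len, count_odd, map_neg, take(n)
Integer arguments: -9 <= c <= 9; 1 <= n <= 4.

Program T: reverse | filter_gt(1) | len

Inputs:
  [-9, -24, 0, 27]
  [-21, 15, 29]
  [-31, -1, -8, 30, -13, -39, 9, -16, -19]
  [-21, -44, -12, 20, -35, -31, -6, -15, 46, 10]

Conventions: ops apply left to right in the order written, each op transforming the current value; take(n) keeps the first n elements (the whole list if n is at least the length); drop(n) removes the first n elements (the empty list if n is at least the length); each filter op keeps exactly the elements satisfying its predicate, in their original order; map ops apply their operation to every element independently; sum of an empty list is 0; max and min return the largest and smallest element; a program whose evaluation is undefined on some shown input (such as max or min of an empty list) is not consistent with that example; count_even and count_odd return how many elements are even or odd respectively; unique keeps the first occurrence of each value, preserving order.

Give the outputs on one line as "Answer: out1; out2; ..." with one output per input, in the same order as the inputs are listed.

1; 2; 2; 3

Execution, op by op:
  [-9, -24, 0, 27] -> [27, 0, -24, -9] -> [27] -> 1
  [-21, 15, 29] -> [29, 15, -21] -> [29, 15] -> 2
  [-31, -1, -8, 30, -13, -39, 9, -16, -19] -> [-19, -16, 9, -39, -13, 30, -8, -1, -31] -> [9, 30] -> 2
  [-21, -44, -12, 20, -35, -31, -6, -15, 46, 10] -> [10, 46, -15, -6, -31, -35, 20, -12, -44, -21] -> [10, 46, 20] -> 3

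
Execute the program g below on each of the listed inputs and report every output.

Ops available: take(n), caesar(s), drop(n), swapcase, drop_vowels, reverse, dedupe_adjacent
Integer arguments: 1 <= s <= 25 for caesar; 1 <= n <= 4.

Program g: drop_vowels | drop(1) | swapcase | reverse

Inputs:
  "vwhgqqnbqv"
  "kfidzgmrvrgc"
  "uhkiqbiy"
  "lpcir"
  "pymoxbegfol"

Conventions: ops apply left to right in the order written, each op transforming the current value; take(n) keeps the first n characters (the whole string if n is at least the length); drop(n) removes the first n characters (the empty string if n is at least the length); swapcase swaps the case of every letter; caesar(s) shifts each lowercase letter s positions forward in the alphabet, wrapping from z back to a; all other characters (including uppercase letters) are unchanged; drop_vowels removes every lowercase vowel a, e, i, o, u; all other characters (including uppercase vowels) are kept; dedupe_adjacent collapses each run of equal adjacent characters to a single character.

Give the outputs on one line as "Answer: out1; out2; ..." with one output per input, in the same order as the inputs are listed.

"VQBNQQGHW"; "CGRVRMGZDF"; "YBQK"; "RCP"; "LFGBXMY"

Execution, op by op:
  "vwhgqqnbqv" -> "vwhgqqnbqv" -> "whgqqnbqv" -> "WHGQQNBQV" -> "VQBNQQGHW"
  "kfidzgmrvrgc" -> "kfdzgmrvrgc" -> "fdzgmrvrgc" -> "FDZGMRVRGC" -> "CGRVRMGZDF"
  "uhkiqbiy" -> "hkqby" -> "kqby" -> "KQBY" -> "YBQK"
  "lpcir" -> "lpcr" -> "pcr" -> "PCR" -> "RCP"
  "pymoxbegfol" -> "pymxbgfl" -> "ymxbgfl" -> "YMXBGFL" -> "LFGBXMY"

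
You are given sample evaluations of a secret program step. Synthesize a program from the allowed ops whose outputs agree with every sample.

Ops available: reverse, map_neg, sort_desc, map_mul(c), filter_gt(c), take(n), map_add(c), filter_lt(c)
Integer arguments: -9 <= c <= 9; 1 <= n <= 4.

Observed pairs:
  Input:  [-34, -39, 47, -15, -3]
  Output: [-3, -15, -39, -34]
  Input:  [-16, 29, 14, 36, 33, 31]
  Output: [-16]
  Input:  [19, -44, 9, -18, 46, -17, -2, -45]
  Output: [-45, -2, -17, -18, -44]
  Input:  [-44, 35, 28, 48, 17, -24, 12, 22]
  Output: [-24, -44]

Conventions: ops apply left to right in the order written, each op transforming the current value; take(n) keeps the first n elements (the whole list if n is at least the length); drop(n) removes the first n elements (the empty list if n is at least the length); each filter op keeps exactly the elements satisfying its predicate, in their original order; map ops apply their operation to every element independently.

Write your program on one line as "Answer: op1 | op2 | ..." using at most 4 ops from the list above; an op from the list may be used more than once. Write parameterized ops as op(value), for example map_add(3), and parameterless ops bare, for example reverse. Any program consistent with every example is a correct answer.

map_neg | filter_gt(-5) | reverse | map_neg

Check, running the answer program on each example:
  [-34, -39, 47, -15, -3] -> [34, 39, -47, 15, 3] -> [34, 39, 15, 3] -> [3, 15, 39, 34] -> [-3, -15, -39, -34]
  [-16, 29, 14, 36, 33, 31] -> [16, -29, -14, -36, -33, -31] -> [16] -> [16] -> [-16]
  [19, -44, 9, -18, 46, -17, -2, -45] -> [-19, 44, -9, 18, -46, 17, 2, 45] -> [44, 18, 17, 2, 45] -> [45, 2, 17, 18, 44] -> [-45, -2, -17, -18, -44]
  [-44, 35, 28, 48, 17, -24, 12, 22] -> [44, -35, -28, -48, -17, 24, -12, -22] -> [44, 24] -> [24, 44] -> [-24, -44]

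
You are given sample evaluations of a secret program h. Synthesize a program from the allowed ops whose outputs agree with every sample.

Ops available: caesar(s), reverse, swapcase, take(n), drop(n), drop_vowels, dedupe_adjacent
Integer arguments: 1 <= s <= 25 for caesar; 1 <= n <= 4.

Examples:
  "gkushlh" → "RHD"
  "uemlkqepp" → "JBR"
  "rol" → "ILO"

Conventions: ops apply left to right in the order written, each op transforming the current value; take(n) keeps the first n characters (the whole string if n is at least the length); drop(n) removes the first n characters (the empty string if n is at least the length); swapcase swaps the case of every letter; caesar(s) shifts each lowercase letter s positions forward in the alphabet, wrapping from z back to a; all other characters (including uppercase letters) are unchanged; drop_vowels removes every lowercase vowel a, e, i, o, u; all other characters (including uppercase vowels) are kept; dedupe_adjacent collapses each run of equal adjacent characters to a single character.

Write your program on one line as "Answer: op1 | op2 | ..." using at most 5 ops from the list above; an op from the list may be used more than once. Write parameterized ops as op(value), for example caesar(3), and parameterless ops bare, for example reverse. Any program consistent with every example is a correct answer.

take(4) | take(3) | caesar(23) | swapcase | reverse

Check, running the answer program on each example:
  "gkushlh" -> "gkus" -> "gku" -> "dhr" -> "DHR" -> "RHD"
  "uemlkqepp" -> "ueml" -> "uem" -> "rbj" -> "RBJ" -> "JBR"
  "rol" -> "rol" -> "rol" -> "oli" -> "OLI" -> "ILO"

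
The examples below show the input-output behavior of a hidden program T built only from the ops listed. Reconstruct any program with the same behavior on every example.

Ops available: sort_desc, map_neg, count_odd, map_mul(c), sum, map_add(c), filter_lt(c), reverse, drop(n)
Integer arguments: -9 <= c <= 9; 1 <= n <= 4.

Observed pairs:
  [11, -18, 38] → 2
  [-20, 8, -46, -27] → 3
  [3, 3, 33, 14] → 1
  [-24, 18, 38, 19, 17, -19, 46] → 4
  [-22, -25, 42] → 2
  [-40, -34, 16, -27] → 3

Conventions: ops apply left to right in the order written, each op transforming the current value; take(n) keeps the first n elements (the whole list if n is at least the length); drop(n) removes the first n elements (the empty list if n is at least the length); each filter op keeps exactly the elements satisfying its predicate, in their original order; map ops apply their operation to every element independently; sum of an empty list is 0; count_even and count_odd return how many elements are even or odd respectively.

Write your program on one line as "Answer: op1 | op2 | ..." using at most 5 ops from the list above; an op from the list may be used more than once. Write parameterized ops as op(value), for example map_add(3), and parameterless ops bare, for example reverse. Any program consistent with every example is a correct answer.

reverse | map_add(-1) | map_mul(3) | count_odd

Check, running the answer program on each example:
  [11, -18, 38] -> [38, -18, 11] -> [37, -19, 10] -> [111, -57, 30] -> 2
  [-20, 8, -46, -27] -> [-27, -46, 8, -20] -> [-28, -47, 7, -21] -> [-84, -141, 21, -63] -> 3
  [3, 3, 33, 14] -> [14, 33, 3, 3] -> [13, 32, 2, 2] -> [39, 96, 6, 6] -> 1
  [-24, 18, 38, 19, 17, -19, 46] -> [46, -19, 17, 19, 38, 18, -24] -> [45, -20, 16, 18, 37, 17, -25] -> [135, -60, 48, 54, 111, 51, -75] -> 4
  [-22, -25, 42] -> [42, -25, -22] -> [41, -26, -23] -> [123, -78, -69] -> 2
  [-40, -34, 16, -27] -> [-27, 16, -34, -40] -> [-28, 15, -35, -41] -> [-84, 45, -105, -123] -> 3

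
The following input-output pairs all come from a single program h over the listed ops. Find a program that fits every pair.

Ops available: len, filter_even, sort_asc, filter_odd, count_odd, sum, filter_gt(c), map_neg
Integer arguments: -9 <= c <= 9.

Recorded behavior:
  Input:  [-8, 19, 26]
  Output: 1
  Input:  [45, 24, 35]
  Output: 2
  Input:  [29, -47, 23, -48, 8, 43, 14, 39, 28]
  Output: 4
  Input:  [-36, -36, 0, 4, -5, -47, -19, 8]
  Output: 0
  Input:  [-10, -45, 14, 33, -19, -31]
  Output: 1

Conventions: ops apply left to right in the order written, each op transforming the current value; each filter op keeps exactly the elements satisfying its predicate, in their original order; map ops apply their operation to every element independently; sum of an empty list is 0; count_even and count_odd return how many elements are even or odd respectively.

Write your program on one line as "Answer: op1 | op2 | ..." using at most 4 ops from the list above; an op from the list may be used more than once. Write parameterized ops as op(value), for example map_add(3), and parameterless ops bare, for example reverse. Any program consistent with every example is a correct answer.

filter_gt(-3) | sort_asc | count_odd

Check, running the answer program on each example:
  [-8, 19, 26] -> [19, 26] -> [19, 26] -> 1
  [45, 24, 35] -> [45, 24, 35] -> [24, 35, 45] -> 2
  [29, -47, 23, -48, 8, 43, 14, 39, 28] -> [29, 23, 8, 43, 14, 39, 28] -> [8, 14, 23, 28, 29, 39, 43] -> 4
  [-36, -36, 0, 4, -5, -47, -19, 8] -> [0, 4, 8] -> [0, 4, 8] -> 0
  [-10, -45, 14, 33, -19, -31] -> [14, 33] -> [14, 33] -> 1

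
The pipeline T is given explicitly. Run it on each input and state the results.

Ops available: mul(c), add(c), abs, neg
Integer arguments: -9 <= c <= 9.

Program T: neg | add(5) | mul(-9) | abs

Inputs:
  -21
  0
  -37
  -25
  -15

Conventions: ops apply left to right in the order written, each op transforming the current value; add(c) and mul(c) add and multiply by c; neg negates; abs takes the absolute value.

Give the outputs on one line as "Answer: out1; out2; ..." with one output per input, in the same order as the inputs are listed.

234; 45; 378; 270; 180

Execution, op by op:
  -21 -> 21 -> 26 -> -234 -> 234
  0 -> 0 -> 5 -> -45 -> 45
  -37 -> 37 -> 42 -> -378 -> 378
  -25 -> 25 -> 30 -> -270 -> 270
  -15 -> 15 -> 20 -> -180 -> 180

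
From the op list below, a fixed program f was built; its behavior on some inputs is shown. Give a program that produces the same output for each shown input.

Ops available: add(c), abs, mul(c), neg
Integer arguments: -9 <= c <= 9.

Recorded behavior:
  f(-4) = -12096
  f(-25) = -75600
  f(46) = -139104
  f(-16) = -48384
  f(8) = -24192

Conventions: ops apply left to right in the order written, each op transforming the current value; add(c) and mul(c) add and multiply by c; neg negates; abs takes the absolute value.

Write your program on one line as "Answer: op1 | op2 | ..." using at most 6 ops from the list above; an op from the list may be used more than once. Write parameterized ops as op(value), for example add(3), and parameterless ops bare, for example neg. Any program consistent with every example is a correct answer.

mul(-9) | abs | mul(-6) | mul(-8) | mul(-7)

Check, running the answer program on each example:
  -4 -> 36 -> 36 -> -216 -> 1728 -> -12096
  -25 -> 225 -> 225 -> -1350 -> 10800 -> -75600
  46 -> -414 -> 414 -> -2484 -> 19872 -> -139104
  -16 -> 144 -> 144 -> -864 -> 6912 -> -48384
  8 -> -72 -> 72 -> -432 -> 3456 -> -24192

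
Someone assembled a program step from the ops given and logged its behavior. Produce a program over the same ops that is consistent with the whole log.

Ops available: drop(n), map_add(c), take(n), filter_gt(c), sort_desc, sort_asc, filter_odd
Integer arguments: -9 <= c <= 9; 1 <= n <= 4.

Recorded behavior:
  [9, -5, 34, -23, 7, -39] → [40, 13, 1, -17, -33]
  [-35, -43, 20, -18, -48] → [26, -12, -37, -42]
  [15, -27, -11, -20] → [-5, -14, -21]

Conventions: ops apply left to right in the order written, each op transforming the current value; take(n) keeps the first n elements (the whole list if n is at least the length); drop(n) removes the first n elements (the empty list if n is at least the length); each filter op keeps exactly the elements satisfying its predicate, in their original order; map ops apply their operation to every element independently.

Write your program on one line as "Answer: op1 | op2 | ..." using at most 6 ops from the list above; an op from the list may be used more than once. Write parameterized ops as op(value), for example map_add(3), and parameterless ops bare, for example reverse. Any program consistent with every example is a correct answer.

map_add(5) | drop(1) | map_add(3) | map_add(-2) | sort_desc

Check, running the answer program on each example:
  [9, -5, 34, -23, 7, -39] -> [14, 0, 39, -18, 12, -34] -> [0, 39, -18, 12, -34] -> [3, 42, -15, 15, -31] -> [1, 40, -17, 13, -33] -> [40, 13, 1, -17, -33]
  [-35, -43, 20, -18, -48] -> [-30, -38, 25, -13, -43] -> [-38, 25, -13, -43] -> [-35, 28, -10, -40] -> [-37, 26, -12, -42] -> [26, -12, -37, -42]
  [15, -27, -11, -20] -> [20, -22, -6, -15] -> [-22, -6, -15] -> [-19, -3, -12] -> [-21, -5, -14] -> [-5, -14, -21]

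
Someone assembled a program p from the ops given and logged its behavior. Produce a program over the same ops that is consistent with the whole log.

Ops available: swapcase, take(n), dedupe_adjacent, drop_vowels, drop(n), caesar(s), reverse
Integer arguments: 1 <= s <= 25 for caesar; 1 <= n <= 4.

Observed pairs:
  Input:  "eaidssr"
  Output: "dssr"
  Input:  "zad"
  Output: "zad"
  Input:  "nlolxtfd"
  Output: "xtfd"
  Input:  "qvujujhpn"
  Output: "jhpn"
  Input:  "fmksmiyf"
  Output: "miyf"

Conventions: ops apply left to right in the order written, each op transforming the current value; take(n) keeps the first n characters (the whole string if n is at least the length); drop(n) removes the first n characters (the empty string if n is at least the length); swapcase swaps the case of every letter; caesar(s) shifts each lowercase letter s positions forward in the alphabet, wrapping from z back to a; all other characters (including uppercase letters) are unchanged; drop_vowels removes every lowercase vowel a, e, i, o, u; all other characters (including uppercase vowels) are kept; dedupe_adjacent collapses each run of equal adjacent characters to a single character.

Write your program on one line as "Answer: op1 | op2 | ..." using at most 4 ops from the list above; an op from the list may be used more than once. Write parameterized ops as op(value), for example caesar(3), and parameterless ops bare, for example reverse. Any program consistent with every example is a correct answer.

reverse | take(4) | reverse

Check, running the answer program on each example:
  "eaidssr" -> "rssdiae" -> "rssd" -> "dssr"
  "zad" -> "daz" -> "daz" -> "zad"
  "nlolxtfd" -> "dftxloln" -> "dftx" -> "xtfd"
  "qvujujhpn" -> "nphjujuvq" -> "nphj" -> "jhpn"
  "fmksmiyf" -> "fyimskmf" -> "fyim" -> "miyf"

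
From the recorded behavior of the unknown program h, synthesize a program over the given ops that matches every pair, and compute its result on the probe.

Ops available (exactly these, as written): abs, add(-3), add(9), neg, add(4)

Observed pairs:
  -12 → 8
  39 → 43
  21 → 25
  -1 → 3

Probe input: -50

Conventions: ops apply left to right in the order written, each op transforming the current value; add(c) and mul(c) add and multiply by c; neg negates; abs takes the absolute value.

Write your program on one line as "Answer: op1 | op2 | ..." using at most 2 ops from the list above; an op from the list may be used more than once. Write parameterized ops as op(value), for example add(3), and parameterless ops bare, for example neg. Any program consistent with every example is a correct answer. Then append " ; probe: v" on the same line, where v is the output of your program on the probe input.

add(4) | abs ; probe: 46

Check, running the answer program on each example:
  -12 -> -8 -> 8
  39 -> 43 -> 43
  21 -> 25 -> 25
  -1 -> 3 -> 3
  probe: -50 -> -46 -> 46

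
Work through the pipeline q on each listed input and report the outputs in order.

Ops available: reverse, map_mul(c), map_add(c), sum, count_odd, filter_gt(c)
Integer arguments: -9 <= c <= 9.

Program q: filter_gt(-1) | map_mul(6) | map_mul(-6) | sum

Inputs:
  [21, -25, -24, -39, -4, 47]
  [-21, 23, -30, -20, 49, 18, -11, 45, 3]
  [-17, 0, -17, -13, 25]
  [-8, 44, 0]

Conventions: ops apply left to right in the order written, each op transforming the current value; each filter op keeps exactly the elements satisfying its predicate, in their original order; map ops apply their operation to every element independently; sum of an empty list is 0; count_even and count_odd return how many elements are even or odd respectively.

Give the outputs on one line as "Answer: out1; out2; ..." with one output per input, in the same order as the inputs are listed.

Execution, op by op:
  [21, -25, -24, -39, -4, 47] -> [21, 47] -> [126, 282] -> [-756, -1692] -> -2448
  [-21, 23, -30, -20, 49, 18, -11, 45, 3] -> [23, 49, 18, 45, 3] -> [138, 294, 108, 270, 18] -> [-828, -1764, -648, -1620, -108] -> -4968
  [-17, 0, -17, -13, 25] -> [0, 25] -> [0, 150] -> [0, -900] -> -900
  [-8, 44, 0] -> [44, 0] -> [264, 0] -> [-1584, 0] -> -1584

-2448; -4968; -900; -1584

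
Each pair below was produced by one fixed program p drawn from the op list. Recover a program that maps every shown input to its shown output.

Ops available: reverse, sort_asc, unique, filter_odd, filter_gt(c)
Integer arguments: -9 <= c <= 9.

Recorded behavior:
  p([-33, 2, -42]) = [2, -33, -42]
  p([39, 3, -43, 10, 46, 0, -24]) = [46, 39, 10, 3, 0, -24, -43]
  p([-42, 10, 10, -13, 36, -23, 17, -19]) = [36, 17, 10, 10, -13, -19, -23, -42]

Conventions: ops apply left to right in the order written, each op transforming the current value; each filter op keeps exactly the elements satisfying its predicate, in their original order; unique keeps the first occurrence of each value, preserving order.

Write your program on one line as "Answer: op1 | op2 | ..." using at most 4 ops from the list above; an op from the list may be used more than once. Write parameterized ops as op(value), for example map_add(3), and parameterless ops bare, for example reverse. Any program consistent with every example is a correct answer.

reverse | sort_asc | reverse

Check, running the answer program on each example:
  [-33, 2, -42] -> [-42, 2, -33] -> [-42, -33, 2] -> [2, -33, -42]
  [39, 3, -43, 10, 46, 0, -24] -> [-24, 0, 46, 10, -43, 3, 39] -> [-43, -24, 0, 3, 10, 39, 46] -> [46, 39, 10, 3, 0, -24, -43]
  [-42, 10, 10, -13, 36, -23, 17, -19] -> [-19, 17, -23, 36, -13, 10, 10, -42] -> [-42, -23, -19, -13, 10, 10, 17, 36] -> [36, 17, 10, 10, -13, -19, -23, -42]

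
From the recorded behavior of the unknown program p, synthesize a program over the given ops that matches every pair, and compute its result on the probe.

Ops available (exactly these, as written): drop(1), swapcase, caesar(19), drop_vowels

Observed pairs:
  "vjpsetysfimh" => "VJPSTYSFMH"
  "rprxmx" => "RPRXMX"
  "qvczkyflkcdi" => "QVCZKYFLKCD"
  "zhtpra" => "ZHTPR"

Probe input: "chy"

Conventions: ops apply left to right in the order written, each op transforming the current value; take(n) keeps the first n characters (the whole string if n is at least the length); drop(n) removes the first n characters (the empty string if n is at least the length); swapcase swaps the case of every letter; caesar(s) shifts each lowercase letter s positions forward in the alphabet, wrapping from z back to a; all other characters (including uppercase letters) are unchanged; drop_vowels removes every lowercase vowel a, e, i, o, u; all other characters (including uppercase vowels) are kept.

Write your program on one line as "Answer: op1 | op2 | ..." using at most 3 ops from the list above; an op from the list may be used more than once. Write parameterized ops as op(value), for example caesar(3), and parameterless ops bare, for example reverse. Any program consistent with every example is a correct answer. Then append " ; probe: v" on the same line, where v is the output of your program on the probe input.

drop_vowels | swapcase ; probe: "CHY"

Check, running the answer program on each example:
  "vjpsetysfimh" -> "vjpstysfmh" -> "VJPSTYSFMH"
  "rprxmx" -> "rprxmx" -> "RPRXMX"
  "qvczkyflkcdi" -> "qvczkyflkcd" -> "QVCZKYFLKCD"
  "zhtpra" -> "zhtpr" -> "ZHTPR"
  probe: "chy" -> "chy" -> "CHY"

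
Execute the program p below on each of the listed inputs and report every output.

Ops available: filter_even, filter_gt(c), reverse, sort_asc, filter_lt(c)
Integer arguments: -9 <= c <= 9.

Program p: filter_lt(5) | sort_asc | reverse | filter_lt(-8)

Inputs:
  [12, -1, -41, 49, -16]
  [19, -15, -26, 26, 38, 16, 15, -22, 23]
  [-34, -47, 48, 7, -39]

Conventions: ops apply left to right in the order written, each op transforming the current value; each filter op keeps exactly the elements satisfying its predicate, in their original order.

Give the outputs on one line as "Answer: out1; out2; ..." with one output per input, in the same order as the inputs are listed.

Execution, op by op:
  [12, -1, -41, 49, -16] -> [-1, -41, -16] -> [-41, -16, -1] -> [-1, -16, -41] -> [-16, -41]
  [19, -15, -26, 26, 38, 16, 15, -22, 23] -> [-15, -26, -22] -> [-26, -22, -15] -> [-15, -22, -26] -> [-15, -22, -26]
  [-34, -47, 48, 7, -39] -> [-34, -47, -39] -> [-47, -39, -34] -> [-34, -39, -47] -> [-34, -39, -47]

[-16, -41]; [-15, -22, -26]; [-34, -39, -47]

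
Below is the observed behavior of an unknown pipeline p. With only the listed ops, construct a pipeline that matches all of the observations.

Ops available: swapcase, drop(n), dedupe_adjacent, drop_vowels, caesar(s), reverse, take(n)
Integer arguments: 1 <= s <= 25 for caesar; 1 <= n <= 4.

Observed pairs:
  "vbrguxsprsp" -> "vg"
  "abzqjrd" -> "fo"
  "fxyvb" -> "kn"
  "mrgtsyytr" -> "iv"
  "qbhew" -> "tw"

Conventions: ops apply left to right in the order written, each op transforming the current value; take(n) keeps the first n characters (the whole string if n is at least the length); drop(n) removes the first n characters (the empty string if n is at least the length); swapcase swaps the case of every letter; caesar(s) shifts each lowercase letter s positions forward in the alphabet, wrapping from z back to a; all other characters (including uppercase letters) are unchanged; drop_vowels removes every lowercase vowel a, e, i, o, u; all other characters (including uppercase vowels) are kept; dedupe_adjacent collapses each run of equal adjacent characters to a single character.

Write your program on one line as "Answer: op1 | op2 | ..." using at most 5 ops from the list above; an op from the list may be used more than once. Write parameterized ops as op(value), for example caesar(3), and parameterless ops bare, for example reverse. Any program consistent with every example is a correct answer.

take(4) | drop(2) | caesar(15) | reverse

Check, running the answer program on each example:
  "vbrguxsprsp" -> "vbrg" -> "rg" -> "gv" -> "vg"
  "abzqjrd" -> "abzq" -> "zq" -> "of" -> "fo"
  "fxyvb" -> "fxyv" -> "yv" -> "nk" -> "kn"
  "mrgtsyytr" -> "mrgt" -> "gt" -> "vi" -> "iv"
  "qbhew" -> "qbhe" -> "he" -> "wt" -> "tw"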